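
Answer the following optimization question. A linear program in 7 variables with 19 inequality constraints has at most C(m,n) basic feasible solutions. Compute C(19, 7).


Each vertex corresponds to some choice of n active constraints out of m, so the number of vertices is at most C(m, n) = m! / (n!(m-n)!).
m = 19, n = 7
Numerator: 19 * 18 * 17 * 16 * 15 * 14 * 13
Denominator: 7! = 5040
C(19, 7) = 50388


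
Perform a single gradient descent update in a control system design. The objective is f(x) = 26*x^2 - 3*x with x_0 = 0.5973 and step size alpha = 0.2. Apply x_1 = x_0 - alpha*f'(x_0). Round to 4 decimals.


We compute the gradient at x_0 and apply the update.
f'(x) = 52*x - 3
f'(0.5973) = 52*0.5973 - 3 = 28.0596
x_1 = 0.5973 - 0.2*28.0596 = -5.0146


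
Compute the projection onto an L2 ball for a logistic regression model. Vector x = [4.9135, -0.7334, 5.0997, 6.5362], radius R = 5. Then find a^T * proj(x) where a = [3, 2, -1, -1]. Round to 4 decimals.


Step 1: Compute ||x|| (intermediates to 6 decimals).
||x|| = sqrt(4.9135^2 + (-0.7334)^2 + 5.0997^2 + 6.5362^2) = 9.664844
Step 2: Project.
Since ||x|| > R, scale = R/||x|| = 5/9.664844 = 0.517339, proj(x) = scale * x
proj(x) = [2.541945, -0.379416, 2.638274, 3.381431]
Step 3: Dot product.
a^T * proj(x) = 3*2.541945 + 2*(-0.379416) - 1*2.638274 - 1*3.381431 = 0.8473


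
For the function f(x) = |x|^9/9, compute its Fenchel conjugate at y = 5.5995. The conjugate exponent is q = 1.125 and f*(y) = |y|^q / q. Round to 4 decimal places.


The conjugate exponent q satisfies 1/p + 1/q = 1.
p = 9, so q = 9/(9 - 1) = 1.125
|y|^q = 5.5995^1.125 = 6.9449
f*(5.5995) = 6.9449 / 1.125 = 6.1733


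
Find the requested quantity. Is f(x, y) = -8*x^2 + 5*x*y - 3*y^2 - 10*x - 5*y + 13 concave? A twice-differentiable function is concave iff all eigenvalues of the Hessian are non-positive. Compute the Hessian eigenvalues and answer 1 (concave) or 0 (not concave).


The Hessian of f(x,y) = -8*x^2 + 5*x*y - 3*y^2 - 10*x - 5*y + 13 is:
H = [[-16, 5], [5, -6]]
Trace = -16 - 6 = -22
Determinant = -16*-6 - (5)^2 = 71
Discriminant = (-22)^2 - 4*71 = 200.0
Eigenvalues: lambda_1 = -18.0711, lambda_2 = -3.9289
The function is concave.

1


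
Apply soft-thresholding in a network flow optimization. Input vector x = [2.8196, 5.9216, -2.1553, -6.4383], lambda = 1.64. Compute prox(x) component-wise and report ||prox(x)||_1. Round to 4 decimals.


Soft-thresholding with lambda = 1.64:
prox(2.8196) = sign(2.8196)*max(|2.8196| - 1.64, 0) = 1.1796
prox(5.9216) = sign(5.9216)*max(|5.9216| - 1.64, 0) = 4.2816
prox(-2.1553) = sign(-2.1553)*max(|-2.1553| - 1.64, 0) = -0.5153
prox(-6.4383) = sign(-6.4383)*max(|-6.4383| - 1.64, 0) = -4.7983
prox(x) = [1.1796, 4.2816, -0.5153, -4.7983]
||prox(x)||_1 = 1.1796 + 4.2816 + 0.5153 + 4.7983 = 10.7748


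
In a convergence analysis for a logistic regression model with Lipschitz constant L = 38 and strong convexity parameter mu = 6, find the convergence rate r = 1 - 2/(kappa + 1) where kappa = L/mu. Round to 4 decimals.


Step 1: Compute the condition number.
kappa = L/mu = 38/6 = 6.3333
Step 2: Compute the convergence rate.
r = 1 - 2/(kappa + 1) = 1 - 2*mu/(L + mu) = (L - mu)/(L + mu) = 32/44 = 0.7273


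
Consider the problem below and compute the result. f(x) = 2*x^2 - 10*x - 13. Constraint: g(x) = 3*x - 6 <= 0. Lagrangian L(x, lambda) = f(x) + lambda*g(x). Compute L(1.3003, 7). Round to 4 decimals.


Step 1: Evaluate f(x).
f(1.3003) = 2*1.3003^2 - 10*1.3003 - 13 = -22.6214
Step 2: Evaluate g(x).
g(1.3003) = 3*1.3003 - 6 = -2.0991
Step 3: Compute Lagrangian.
L = -22.6214 + 7*-2.0991 = -37.3151


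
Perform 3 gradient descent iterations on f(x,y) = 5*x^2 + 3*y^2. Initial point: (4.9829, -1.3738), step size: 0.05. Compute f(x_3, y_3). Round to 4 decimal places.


Gradient descent on f(x,y) = 5*x^2 + 3*y^2.
Starting point: (4.9829, -1.3738), alpha = 0.05
Step 1: grad_x = 2*5*4.9829 = 49.829, grad_y = 2*3*-1.3738 = -8.2428
  x_1 = 4.9829 - 0.05*49.829 = 2.4915
  y_1 = -1.3738 - 0.05*-8.2428 = -0.9617
Step 2: grad_x = 2*5*2.4915 = 24.9145, grad_y = 2*3*-0.9617 = -5.77
  x_2 = 2.4915 - 0.05*24.9145 = 1.2457
  y_2 = -0.9617 - 0.05*-5.77 = -0.6732
Step 3: grad_x = 2*5*1.2457 = 12.4573, grad_y = 2*3*-0.6732 = -4.039
  x_3 = 1.2457 - 0.05*12.4573 = 0.6229
  y_3 = -0.6732 - 0.05*-4.039 = -0.4712
f(0.6229, -0.4712) = 5*0.6229^2 + 3*(-0.4712)^2 = 2.6059


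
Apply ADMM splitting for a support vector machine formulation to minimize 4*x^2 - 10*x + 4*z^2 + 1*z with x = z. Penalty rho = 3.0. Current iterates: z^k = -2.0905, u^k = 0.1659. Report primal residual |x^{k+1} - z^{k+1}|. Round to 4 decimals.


ADMM iteration with rho = 3.0, z^k = -2.0905, u^k = 0.1659
Step 1: x-update.
Minimize 4*x^2 - 10*x + (3.0/2)*(x + 2.0905 + 0.1659)^2
FOC: (2*4 + 3.0)*x = 10 + 3.0*(-2.0905 - 0.1659)
x^{k+1} = 0.2937
Step 2: z-update.
Minimize 4*z^2 + 1*z + (3.0/2)*(0.2937 - z + 0.1659)^2
FOC: (2*4 + 3.0)*z = -1 + 3.0*(0.2937 + 0.1659)
z^{k+1} = 0.0344
Step 3: u-update.
u^{k+1} = 0.1659 + 0.2937 - 0.0344 = 0.4252
Step 4: Primal residual = |0.2937 - 0.0344| = 0.2593


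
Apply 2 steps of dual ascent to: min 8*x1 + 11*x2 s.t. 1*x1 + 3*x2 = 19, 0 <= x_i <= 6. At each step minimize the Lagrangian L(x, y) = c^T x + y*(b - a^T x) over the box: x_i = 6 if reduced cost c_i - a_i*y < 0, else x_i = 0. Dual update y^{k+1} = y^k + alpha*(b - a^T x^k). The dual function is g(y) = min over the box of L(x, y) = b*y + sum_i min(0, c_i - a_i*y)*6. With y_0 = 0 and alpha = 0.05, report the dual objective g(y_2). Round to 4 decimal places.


Dual ascent for LP: min 8*x1 + 11*x2, 1*x1 + 3*x2 = 19, 0 <= x_i <= 6
Step 1: y^k = 0.0, reduced costs: (8.0, 11.0)
  x^k = (0.0, 0.0), subgradient = b - a^T x = 19.0
  y^{k+1} = 0.0 + 0.05*19.0 = 0.95
Step 2: y^k = 0.95, reduced costs: (7.05, 8.15)
  x^k = (0.0, 0.0), subgradient = b - a^T x = 19.0
  y^{k+1} = 0.95 + 0.05*19.0 = 1.9
Dual objective at y_2 = 1.9: reduced costs (6.1, 5.3), box minimizer x = (0.0, 0.0)
g(y_2) = b*y + (c1 - a1*y)*x1 + (c2 - a2*y)*x2 = 19*1.9 + 6.1*0.0 + 5.3*0.0 = 36.1 + 0.0 + 0.0 = 36.1


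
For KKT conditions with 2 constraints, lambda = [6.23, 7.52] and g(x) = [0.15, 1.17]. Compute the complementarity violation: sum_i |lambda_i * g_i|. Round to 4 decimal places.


KKT complementary slackness check:
lambda_1 * g_1 = 6.23 * 0.15 = 0.9345
lambda_2 * g_2 = 7.52 * 1.17 = 8.7984
Total violation = 0.9345 + 8.7984 = 9.7329


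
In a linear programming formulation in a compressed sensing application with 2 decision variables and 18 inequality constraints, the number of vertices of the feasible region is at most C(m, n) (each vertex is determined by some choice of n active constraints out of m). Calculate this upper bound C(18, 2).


Each vertex corresponds to some choice of n active constraints out of m, so the number of vertices is at most C(m, n) = m! / (n!(m-n)!).
m = 18, n = 2
Numerator: 18 * 17
Denominator: 2! = 2
C(18, 2) = 153


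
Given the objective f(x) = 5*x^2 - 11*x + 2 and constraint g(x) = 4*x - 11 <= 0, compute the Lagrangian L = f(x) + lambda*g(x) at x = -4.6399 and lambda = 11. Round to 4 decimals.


Step 1: Evaluate f(x).
f(-4.6399) = 5*(-4.6399)^2 - 11*(-4.6399) + 2 = 160.6823
Step 2: Evaluate g(x).
g(-4.6399) = 4*-4.6399 - 11 = -29.5596
Step 3: Compute Lagrangian.
L = 160.6823 + 11*-29.5596 = -164.4733


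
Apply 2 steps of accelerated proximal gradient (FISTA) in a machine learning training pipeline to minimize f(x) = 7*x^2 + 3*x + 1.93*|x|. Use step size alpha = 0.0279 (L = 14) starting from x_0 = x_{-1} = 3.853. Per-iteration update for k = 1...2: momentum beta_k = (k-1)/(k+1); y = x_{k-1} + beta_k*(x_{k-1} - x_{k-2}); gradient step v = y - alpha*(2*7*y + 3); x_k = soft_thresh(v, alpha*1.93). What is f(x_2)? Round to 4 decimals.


FISTA on f(x) = 7*x^2 + 3*x + 1.93*|x|
L = 14, alpha = 0.0279
Iteration 1: beta = 0.0, y = 3.853 + 0.0*(3.853 - 3.853) = 3.853
  grad(y) = 56.942, v = y - alpha*grad = 2.2643
  prox(v) = soft_thresh(2.2643, 0.0538) = 2.2105
Iteration 2: beta = 0.3333, y = 2.2105 + 0.3333*(2.2105 - 3.853) = 1.663
  grad(y) = 26.2815, v = y - alpha*grad = 0.9297
  prox(v) = soft_thresh(0.9297, 0.0538) = 0.8759
f(x_2) = 7*0.8759^2 + 3*0.8759 + 1.93*|0.8759| = 9.6879


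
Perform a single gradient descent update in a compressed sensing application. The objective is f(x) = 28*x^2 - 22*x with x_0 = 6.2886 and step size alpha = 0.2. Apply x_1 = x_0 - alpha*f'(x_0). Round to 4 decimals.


We compute the gradient at x_0 and apply the update.
f'(x) = 56*x - 22
f'(6.2886) = 56*6.2886 - 22 = 330.1616
x_1 = 6.2886 - 0.2*330.1616 = -59.7437


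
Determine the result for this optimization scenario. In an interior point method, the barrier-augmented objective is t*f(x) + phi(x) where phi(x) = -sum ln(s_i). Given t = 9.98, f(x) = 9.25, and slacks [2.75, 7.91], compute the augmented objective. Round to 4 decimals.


Step 1: Compute log-barrier.
ln values: [1.0116, 2.0681]
phi = -(1.0116 + 2.0681) = -3.0797
Step 2: Compute augmented objective.
t*f(x) = 9.98*9.25 = 92.315
Total = 92.315 - 3.0797 = 89.2353


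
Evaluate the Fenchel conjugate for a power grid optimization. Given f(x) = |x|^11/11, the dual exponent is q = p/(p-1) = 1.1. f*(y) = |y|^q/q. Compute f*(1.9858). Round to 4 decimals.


The conjugate exponent q satisfies 1/p + 1/q = 1.
p = 11, so q = 11/(11 - 1) = 1.1
|y|^q = 1.9858^1.1 = 2.1268
f*(1.9858) = 2.1268 / 1.1 = 1.9335


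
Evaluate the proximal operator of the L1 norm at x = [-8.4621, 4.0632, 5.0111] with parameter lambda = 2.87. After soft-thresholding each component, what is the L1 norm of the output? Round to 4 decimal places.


Soft-thresholding with lambda = 2.87:
prox(-8.4621) = sign(-8.4621)*max(|-8.4621| - 2.87, 0) = -5.5921
prox(4.0632) = sign(4.0632)*max(|4.0632| - 2.87, 0) = 1.1932
prox(5.0111) = sign(5.0111)*max(|5.0111| - 2.87, 0) = 2.1411
prox(x) = [-5.5921, 1.1932, 2.1411]
||prox(x)||_1 = 5.5921 + 1.1932 + 2.1411 = 8.9264


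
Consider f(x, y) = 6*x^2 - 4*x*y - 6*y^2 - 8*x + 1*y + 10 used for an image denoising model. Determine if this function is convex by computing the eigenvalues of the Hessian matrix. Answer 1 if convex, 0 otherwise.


The Hessian of f(x,y) = 6*x^2 - 4*x*y - 6*y^2 - 8*x + 1*y + 10 is:
H = [[12, -4], [-4, -12]]
Trace = 12 - 12 = 0
Determinant = 12*-12 - (-4)^2 = -160
Discriminant = (0)^2 - 4*-160 = 640.0
Eigenvalues: lambda_1 = -12.6491, lambda_2 = 12.6491
The function is not convex.

0


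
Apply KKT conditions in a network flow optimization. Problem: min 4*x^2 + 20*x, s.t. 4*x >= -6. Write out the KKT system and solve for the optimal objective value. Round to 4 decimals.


Step 1: Try lambda = 0 (constraint inactive).
x_unc = -20/(2*4) = -2.5
Check: 4*-2.5 = -10.0 < -6 -- violated!
Step 2: Constraint must be active: 4*x = -6
x* = -6/4 = -1.5
lambda = (2*4*(-1.5) + 20)/4 = 2.0
Step 3: Compute optimal value.
f(x*) = 4*(-1.5)^2 + 20*(-1.5) = -21.0


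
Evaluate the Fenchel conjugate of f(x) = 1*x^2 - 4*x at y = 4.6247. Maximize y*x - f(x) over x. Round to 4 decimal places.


f*(y) = sup_x {y*x - a*x^2 - b*x} = sup_x {(y-b)*x - a*x^2}
FOC: (y - b) - 2a*x = 0 => x* = (y - b)/(2a)
x* = (4.6247 + 4)/(2*1) = 4.3124
f*(4.6247) = (y-b)^2/(4a) = (4.6247 + 4)^2/(4*1)
= 74.3855/4 = 18.5964


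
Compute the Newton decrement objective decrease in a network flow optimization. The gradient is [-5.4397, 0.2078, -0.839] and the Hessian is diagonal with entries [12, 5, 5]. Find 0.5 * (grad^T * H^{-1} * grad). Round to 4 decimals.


Step 1: H is diagonal, so H^(-1) * g = [-0.4533, 0.0416, -0.1678].
Step 2: g^T H^(-1) g = sum_i g_i^2 / H_ii
  = (-5.4397)^2/12 + (0.2078)^2/5 + (-0.839)^2/5
  = 2.4659 + 0.0086 + 0.1408 = 2.6153
Step 3: Objective decrease = 0.5 * g^T H^(-1) g = 1.3076


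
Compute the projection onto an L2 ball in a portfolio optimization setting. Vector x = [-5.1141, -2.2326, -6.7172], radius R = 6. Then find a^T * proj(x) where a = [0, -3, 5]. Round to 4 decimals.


Step 1: Compute ||x|| (intermediates to 6 decimals).
||x|| = sqrt((-5.1141)^2 + (-2.2326)^2 + (-6.7172)^2) = 8.732657
Step 2: Project.
Since ||x|| > R, scale = R/||x|| = 6/8.732657 = 0.687076, proj(x) = scale * x
proj(x) = [-3.513775, -1.533966, -4.615227]
Step 3: Dot product.
a^T * proj(x) = 0*(-3.513775) - 3*(-1.533966) + 5*(-4.615227) = -18.4742


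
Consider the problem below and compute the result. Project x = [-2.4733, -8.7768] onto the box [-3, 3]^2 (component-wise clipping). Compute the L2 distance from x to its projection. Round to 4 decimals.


Project each component onto [-3, 3].
clip(-2.4733) = -2.4733, clip(-8.7768) = -3.0
Projection = [-2.4733, -3.0]
Squared diffs: [0.0, 33.3714]
Distance = sqrt(33.3714) = 5.7768


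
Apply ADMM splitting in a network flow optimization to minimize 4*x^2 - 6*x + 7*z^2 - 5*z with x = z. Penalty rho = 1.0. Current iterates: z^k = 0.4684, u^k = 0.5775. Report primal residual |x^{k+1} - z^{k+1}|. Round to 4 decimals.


ADMM iteration with rho = 1.0, z^k = 0.4684, u^k = 0.5775
Step 1: x-update.
Minimize 4*x^2 - 6*x + (1.0/2)*(x - 0.4684 + 0.5775)^2
FOC: (2*4 + 1.0)*x = 6 + 1.0*(0.4684 - 0.5775)
x^{k+1} = 0.6545
Step 2: z-update.
Minimize 7*z^2 - 5*z + (1.0/2)*(0.6545 - z + 0.5775)^2
FOC: (2*7 + 1.0)*z = 5 + 1.0*(0.6545 + 0.5775)
z^{k+1} = 0.4155
Step 3: u-update.
u^{k+1} = 0.5775 + 0.6545 - 0.4155 = 0.8166
Step 4: Primal residual = |0.6545 - 0.4155| = 0.2391


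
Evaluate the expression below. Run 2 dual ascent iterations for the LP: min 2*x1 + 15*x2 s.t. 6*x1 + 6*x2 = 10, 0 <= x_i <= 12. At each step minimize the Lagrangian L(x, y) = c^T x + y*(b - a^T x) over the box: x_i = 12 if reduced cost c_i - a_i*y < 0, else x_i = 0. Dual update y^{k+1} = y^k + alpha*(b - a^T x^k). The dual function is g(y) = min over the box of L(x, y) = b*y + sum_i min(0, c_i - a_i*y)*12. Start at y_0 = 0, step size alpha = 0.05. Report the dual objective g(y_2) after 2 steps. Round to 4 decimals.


Dual ascent for LP: min 2*x1 + 15*x2, 6*x1 + 6*x2 = 10, 0 <= x_i <= 12
Step 1: y^k = 0.0, reduced costs: (2.0, 15.0)
  x^k = (0.0, 0.0), subgradient = b - a^T x = 10.0
  y^{k+1} = 0.0 + 0.05*10.0 = 0.5
Step 2: y^k = 0.5, reduced costs: (-1.0, 12.0)
  x^k = (12.0, 0.0), subgradient = b - a^T x = -62.0
  y^{k+1} = 0.5 + 0.05*-62.0 = -2.6
Dual objective at y_2 = -2.6: reduced costs (17.6, 30.6), box minimizer x = (0.0, 0.0)
g(y_2) = b*y + (c1 - a1*y)*x1 + (c2 - a2*y)*x2 = 10*(-2.6) + 17.6*0.0 + 30.6*0.0 = -26.0 + 0.0 + 0.0 = -26.0


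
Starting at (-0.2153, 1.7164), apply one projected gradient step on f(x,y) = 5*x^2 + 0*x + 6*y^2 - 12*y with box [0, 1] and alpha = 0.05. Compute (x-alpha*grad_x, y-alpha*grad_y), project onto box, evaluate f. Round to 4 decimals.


Step 1: Compute gradient at (-0.2153, 1.7164).
grad_x = 2*5*-0.2153 + 0 = -2.153
grad_y = 2*6*1.7164 - 12 = 8.5968
Step 2: Gradient step.
x_raw = -0.2153 - 0.05*-2.153 = -0.1077
y_raw = 1.7164 - 0.05*8.5968 = 1.2866
Step 3: Project onto [0, 1].
x_proj = clip(-0.1077) = 0.0
y_proj = clip(1.2866) = 1.0
Step 4: Evaluate f.
f(0.0, 1.0) = -6.0


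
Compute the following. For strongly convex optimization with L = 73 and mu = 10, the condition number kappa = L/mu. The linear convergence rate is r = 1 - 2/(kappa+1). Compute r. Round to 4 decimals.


Step 1: Compute the condition number.
kappa = L/mu = 73/10 = 7.3
Step 2: Compute the convergence rate.
r = 1 - 2/(kappa + 1) = 1 - 2*mu/(L + mu) = (L - mu)/(L + mu) = 63/83 = 0.759


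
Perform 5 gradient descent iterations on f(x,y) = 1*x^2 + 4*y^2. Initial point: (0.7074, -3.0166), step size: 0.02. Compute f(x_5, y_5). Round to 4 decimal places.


Gradient descent on f(x,y) = 1*x^2 + 4*y^2.
Starting point: (0.7074, -3.0166), alpha = 0.02
Step 1: grad_x = 2*1*0.7074 = 1.4148, grad_y = 2*4*-3.0166 = -24.1328
  x_1 = 0.7074 - 0.02*1.4148 = 0.6791
  y_1 = -3.0166 - 0.02*-24.1328 = -2.5339
Step 2: grad_x = 2*1*0.6791 = 1.3582, grad_y = 2*4*-2.5339 = -20.2716
  x_2 = 0.6791 - 0.02*1.3582 = 0.6519
  y_2 = -2.5339 - 0.02*-20.2716 = -2.1285
Step 3: grad_x = 2*1*0.6519 = 1.3039, grad_y = 2*4*-2.1285 = -17.0281
  x_3 = 0.6519 - 0.02*1.3039 = 0.6259
  y_3 = -2.1285 - 0.02*-17.0281 = -1.788
Step 4: grad_x = 2*1*0.6259 = 1.2517, grad_y = 2*4*-1.788 = -14.3036
  x_4 = 0.6259 - 0.02*1.2517 = 0.6008
  y_4 = -1.788 - 0.02*-14.3036 = -1.5019
Step 5: grad_x = 2*1*0.6008 = 1.2017, grad_y = 2*4*-1.5019 = -12.015
  x_5 = 0.6008 - 0.02*1.2017 = 0.5768
  y_5 = -1.5019 - 0.02*-12.015 = -1.2616
f(0.5768, -1.2616) = 1*0.5768^2 + 4*(-1.2616)^2 = 6.699


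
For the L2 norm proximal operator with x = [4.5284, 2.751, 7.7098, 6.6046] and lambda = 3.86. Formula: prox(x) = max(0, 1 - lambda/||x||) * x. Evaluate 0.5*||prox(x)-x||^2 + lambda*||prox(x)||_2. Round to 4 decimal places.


Step 1: Compute ||x||.
||x|| = 11.4515
Step 2: Compute scaling factor.
scale = max(0, 1 - 3.86/11.4515) = 0.6629
Step 3: prox(x) = [3.002, 1.8237, 5.111, 4.3784]
||prox(x)|| = 7.5915
Step 4: Proximal objective.
0.5*||prox-x||^2 = 7.4498
lambda*||prox|| = 29.3032
Total = 36.7529


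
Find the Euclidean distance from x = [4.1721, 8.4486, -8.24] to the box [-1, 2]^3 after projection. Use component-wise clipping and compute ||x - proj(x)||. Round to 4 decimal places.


Project each component onto [-1, 2].
clip(4.1721) = 2.0, clip(8.4486) = 2.0, clip(-8.24) = -1.0
Projection = [2.0, 2.0, -1.0]
Squared diffs: [4.718, 41.5844, 52.4176]
Distance = sqrt(98.72) = 9.9358


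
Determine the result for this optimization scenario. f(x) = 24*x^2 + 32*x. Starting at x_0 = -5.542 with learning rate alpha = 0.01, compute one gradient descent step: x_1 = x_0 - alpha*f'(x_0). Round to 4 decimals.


We compute the gradient at x_0 and apply the update.
f'(x) = 48*x + 32
f'(-5.542) = 48*-5.542 + 32 = -234.016
x_1 = -5.542 - 0.01*-234.016 = -3.2018


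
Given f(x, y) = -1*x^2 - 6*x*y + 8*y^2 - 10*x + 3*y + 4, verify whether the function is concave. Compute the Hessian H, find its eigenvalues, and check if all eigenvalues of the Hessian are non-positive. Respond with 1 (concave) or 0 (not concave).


The Hessian of f(x,y) = -1*x^2 - 6*x*y + 8*y^2 - 10*x + 3*y + 4 is:
H = [[-2, -6], [-6, 16]]
Trace = -2 + 16 = 14
Determinant = -2*16 - (-6)^2 = -68
Discriminant = (14)^2 - 4*-68 = 468.0
Eigenvalues: lambda_1 = -3.8167, lambda_2 = 17.8167
The function is not concave.

0


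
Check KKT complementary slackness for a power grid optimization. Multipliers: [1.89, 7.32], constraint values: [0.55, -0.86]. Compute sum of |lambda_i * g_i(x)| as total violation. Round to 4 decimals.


KKT complementary slackness check:
lambda_1 * g_1 = 1.89 * 0.55 = 1.0395
lambda_2 * g_2 = 7.32 * -0.86 = -6.2952
Total violation = 1.0395 + 6.2952 = 7.3347


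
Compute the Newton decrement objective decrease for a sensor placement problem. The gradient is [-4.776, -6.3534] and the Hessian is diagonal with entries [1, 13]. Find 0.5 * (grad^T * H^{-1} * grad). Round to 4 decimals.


Step 1: H is diagonal, so H^(-1) * g = [-4.776, -0.4887].
Step 2: g^T H^(-1) g = sum_i g_i^2 / H_ii
  = (-4.776)^2/1 + (-6.3534)^2/13
  = 22.8102 + 3.1051 = 25.9152
Step 3: Objective decrease = 0.5 * g^T H^(-1) g = 12.9576


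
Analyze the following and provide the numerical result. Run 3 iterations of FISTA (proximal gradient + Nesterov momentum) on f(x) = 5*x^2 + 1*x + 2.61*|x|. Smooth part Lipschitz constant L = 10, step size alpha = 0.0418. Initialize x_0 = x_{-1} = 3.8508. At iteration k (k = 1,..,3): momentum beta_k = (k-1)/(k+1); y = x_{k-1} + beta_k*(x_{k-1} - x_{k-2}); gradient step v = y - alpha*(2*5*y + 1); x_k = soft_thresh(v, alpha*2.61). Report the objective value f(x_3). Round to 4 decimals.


FISTA on f(x) = 5*x^2 + 1*x + 2.61*|x|
L = 10, alpha = 0.0418
Iteration 1: beta = 0.0, y = 3.8508 + 0.0*(3.8508 - 3.8508) = 3.8508
  grad(y) = 39.508, v = y - alpha*grad = 2.1994
  prox(v) = soft_thresh(2.1994, 0.1091) = 2.0903
Iteration 2: beta = 0.3333, y = 2.0903 + 0.3333*(2.0903 - 3.8508) = 1.5034
  grad(y) = 16.0342, v = y - alpha*grad = 0.8332
  prox(v) = soft_thresh(0.8332, 0.1091) = 0.7241
Iteration 3: beta = 0.5, y = 0.7241 + 0.5*(0.7241 - 2.0903) = 0.041
  grad(y) = 1.4101, v = y - alpha*grad = -0.0179
  prox(v) = soft_thresh(-0.0179, 0.1091) = 0.0
f(x_3) = 5*0.0^2 + 1*0.0 + 2.61*|0.0| = 0.0


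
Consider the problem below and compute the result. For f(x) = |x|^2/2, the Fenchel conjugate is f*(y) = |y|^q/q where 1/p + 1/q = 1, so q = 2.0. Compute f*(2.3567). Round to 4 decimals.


The conjugate exponent q satisfies 1/p + 1/q = 1.
p = 2, so q = 2/(2 - 1) = 2.0
|y|^q = 2.3567^2.0 = 5.554
f*(2.3567) = 5.554 / 2.0 = 2.777


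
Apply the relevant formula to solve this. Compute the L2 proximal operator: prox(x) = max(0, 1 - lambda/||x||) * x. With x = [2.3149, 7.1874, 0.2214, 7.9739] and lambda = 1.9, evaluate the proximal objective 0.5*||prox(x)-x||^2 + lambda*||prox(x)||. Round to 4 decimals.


Step 1: Compute ||x||.
||x|| = 10.9841
Step 2: Compute scaling factor.
scale = max(0, 1 - 1.9/10.9841) = 0.827
Step 3: prox(x) = [1.9145, 5.9441, 0.1831, 6.5946]
||prox(x)|| = 9.0841
Step 4: Proximal objective.
0.5*||prox-x||^2 = 1.805
lambda*||prox|| = 17.2598
Total = 19.0647


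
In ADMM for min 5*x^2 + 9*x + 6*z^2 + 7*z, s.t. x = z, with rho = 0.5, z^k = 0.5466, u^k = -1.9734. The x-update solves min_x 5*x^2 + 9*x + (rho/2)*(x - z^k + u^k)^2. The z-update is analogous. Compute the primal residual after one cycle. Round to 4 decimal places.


ADMM iteration with rho = 0.5, z^k = 0.5466, u^k = -1.9734
Step 1: x-update.
Minimize 5*x^2 + 9*x + (0.5/2)*(x - 0.5466 - 1.9734)^2
FOC: (2*5 + 0.5)*x = -9 + 0.5*(0.5466 + 1.9734)
x^{k+1} = -0.7371
Step 2: z-update.
Minimize 6*z^2 + 7*z + (0.5/2)*(-0.7371 - z - 1.9734)^2
FOC: (2*6 + 0.5)*z = -7 + 0.5*(-0.7371 - 1.9734)
z^{k+1} = -0.6684
Step 3: u-update.
u^{k+1} = -1.9734 - 0.7371 + 0.6684 = -2.0421
Step 4: Primal residual = |-0.7371 + 0.6684| = 0.0687


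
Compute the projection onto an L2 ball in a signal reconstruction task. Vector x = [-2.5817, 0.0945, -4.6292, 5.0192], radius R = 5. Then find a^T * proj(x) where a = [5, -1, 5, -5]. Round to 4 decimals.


Step 1: Compute ||x|| (intermediates to 6 decimals).
||x|| = sqrt((-2.5817)^2 + 0.0945^2 + (-4.6292)^2 + 5.0192^2) = 7.300409
Step 2: Project.
Since ||x|| > R, scale = R/||x|| = 5/7.300409 = 0.684893, proj(x) = scale * x
proj(x) = [-1.768188, 0.064722, -3.170507, 3.437615]
Step 3: Dot product.
a^T * proj(x) = 5*(-1.768188) - 1*0.064722 + 5*(-3.170507) - 5*3.437615 = -41.9463


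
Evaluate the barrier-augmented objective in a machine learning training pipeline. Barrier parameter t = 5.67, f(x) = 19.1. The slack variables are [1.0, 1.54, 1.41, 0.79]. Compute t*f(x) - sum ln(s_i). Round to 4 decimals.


Step 1: Compute log-barrier.
ln values: [0.0, 0.4318, 0.3436, -0.2357]
phi = -(0.0 + 0.4318 + 0.3436 - 0.2357) = -0.5396
Step 2: Compute augmented objective.
t*f(x) = 5.67*19.1 = 108.297
Total = 108.297 - 0.5396 = 107.7574


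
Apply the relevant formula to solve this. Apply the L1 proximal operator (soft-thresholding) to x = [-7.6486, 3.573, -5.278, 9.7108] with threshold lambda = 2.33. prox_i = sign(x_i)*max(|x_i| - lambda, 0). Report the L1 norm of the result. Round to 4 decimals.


Soft-thresholding with lambda = 2.33:
prox(-7.6486) = sign(-7.6486)*max(|-7.6486| - 2.33, 0) = -5.3186
prox(3.573) = sign(3.573)*max(|3.573| - 2.33, 0) = 1.243
prox(-5.278) = sign(-5.278)*max(|-5.278| - 2.33, 0) = -2.948
prox(9.7108) = sign(9.7108)*max(|9.7108| - 2.33, 0) = 7.3808
prox(x) = [-5.3186, 1.243, -2.948, 7.3808]
||prox(x)||_1 = 5.3186 + 1.243 + 2.948 + 7.3808 = 16.8904


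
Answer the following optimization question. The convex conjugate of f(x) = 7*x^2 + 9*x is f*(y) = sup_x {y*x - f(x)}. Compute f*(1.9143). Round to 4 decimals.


f*(y) = sup_x {y*x - a*x^2 - b*x} = sup_x {(y-b)*x - a*x^2}
FOC: (y - b) - 2a*x = 0 => x* = (y - b)/(2a)
x* = (1.9143 - 9)/(2*7) = -0.5061
f*(1.9143) = (y-b)^2/(4a) = (1.9143 - 9)^2/(4*7)
= 50.2071/28 = 1.7931


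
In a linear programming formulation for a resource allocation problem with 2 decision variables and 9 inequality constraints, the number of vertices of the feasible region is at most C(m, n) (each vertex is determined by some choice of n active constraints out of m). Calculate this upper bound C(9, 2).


Each vertex corresponds to some choice of n active constraints out of m, so the number of vertices is at most C(m, n) = m! / (n!(m-n)!).
m = 9, n = 2
Numerator: 9 * 8
Denominator: 2! = 2
C(9, 2) = 36


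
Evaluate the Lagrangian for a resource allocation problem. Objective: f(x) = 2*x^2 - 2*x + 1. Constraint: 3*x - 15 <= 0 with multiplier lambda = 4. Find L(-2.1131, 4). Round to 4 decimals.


Step 1: Evaluate f(x).
f(-2.1131) = 2*(-2.1131)^2 - 2*(-2.1131) + 1 = 14.1566
Step 2: Evaluate g(x).
g(-2.1131) = 3*-2.1131 - 15 = -21.3393
Step 3: Compute Lagrangian.
L = 14.1566 + 4*-21.3393 = -71.2006


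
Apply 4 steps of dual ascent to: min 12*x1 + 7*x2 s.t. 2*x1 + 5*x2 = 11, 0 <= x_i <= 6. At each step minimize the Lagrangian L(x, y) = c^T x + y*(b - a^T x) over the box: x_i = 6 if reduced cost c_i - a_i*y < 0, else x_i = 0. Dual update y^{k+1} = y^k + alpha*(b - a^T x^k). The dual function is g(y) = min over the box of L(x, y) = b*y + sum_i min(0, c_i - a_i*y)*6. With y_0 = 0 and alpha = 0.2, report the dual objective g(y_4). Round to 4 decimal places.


Dual ascent for LP: min 12*x1 + 7*x2, 2*x1 + 5*x2 = 11, 0 <= x_i <= 6
Step 1: y^k = 0.0, reduced costs: (12.0, 7.0)
  x^k = (0.0, 0.0), subgradient = b - a^T x = 11.0
  y^{k+1} = 0.0 + 0.2*11.0 = 2.2
Step 2: y^k = 2.2, reduced costs: (7.6, -4.0)
  x^k = (0.0, 6.0), subgradient = b - a^T x = -19.0
  y^{k+1} = 2.2 + 0.2*-19.0 = -1.6
Step 3: y^k = -1.6, reduced costs: (15.2, 15.0)
  x^k = (0.0, 0.0), subgradient = b - a^T x = 11.0
  y^{k+1} = -1.6 + 0.2*11.0 = 0.6
Step 4: y^k = 0.6, reduced costs: (10.8, 4.0)
  x^k = (0.0, 0.0), subgradient = b - a^T x = 11.0
  y^{k+1} = 0.6 + 0.2*11.0 = 2.8
Dual objective at y_4 = 2.8: reduced costs (6.4, -7.0), box minimizer x = (0.0, 6.0)
g(y_4) = b*y + (c1 - a1*y)*x1 + (c2 - a2*y)*x2 = 11*2.8 + 6.4*0.0 + (-7.0)*6.0 = 30.8 + 0.0 - 42.0 = -11.2


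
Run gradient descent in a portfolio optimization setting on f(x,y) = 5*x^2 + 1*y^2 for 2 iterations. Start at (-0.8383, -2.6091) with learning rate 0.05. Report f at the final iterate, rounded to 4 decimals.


Gradient descent on f(x,y) = 5*x^2 + 1*y^2.
Starting point: (-0.8383, -2.6091), alpha = 0.05
Step 1: grad_x = 2*5*-0.8383 = -8.383, grad_y = 2*1*-2.6091 = -5.2182
  x_1 = -0.8383 - 0.05*-8.383 = -0.4192
  y_1 = -2.6091 - 0.05*-5.2182 = -2.3482
Step 2: grad_x = 2*5*-0.4192 = -4.1915, grad_y = 2*1*-2.3482 = -4.6964
  x_2 = -0.4192 - 0.05*-4.1915 = -0.2096
  y_2 = -2.3482 - 0.05*-4.6964 = -2.1134
f(-0.2096, -2.1134) = 5*(-0.2096)^2 + 1*(-2.1134)^2 = 4.6859


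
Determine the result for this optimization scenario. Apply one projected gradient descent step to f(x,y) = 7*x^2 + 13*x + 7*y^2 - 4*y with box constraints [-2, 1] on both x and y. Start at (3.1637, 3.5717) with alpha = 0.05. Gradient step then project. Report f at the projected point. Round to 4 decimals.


Step 1: Compute gradient at (3.1637, 3.5717).
grad_x = 2*7*3.1637 + 13 = 57.2918
grad_y = 2*7*3.5717 - 4 = 46.0038
Step 2: Gradient step.
x_raw = 3.1637 - 0.05*57.2918 = 0.2991
y_raw = 3.5717 - 0.05*46.0038 = 1.2715
Step 3: Project onto [-2, 1].
x_proj = clip(0.2991) = 0.2991
y_proj = clip(1.2715) = 1.0
Step 4: Evaluate f.
f(0.2991, 1.0) = 7.5147


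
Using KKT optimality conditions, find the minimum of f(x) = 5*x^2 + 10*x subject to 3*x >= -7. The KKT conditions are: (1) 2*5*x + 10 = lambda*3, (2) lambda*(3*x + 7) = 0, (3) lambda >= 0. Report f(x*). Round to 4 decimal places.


Step 1: Try lambda = 0 (constraint inactive).
Stationarity: 2*5*x + 10 = 0
x* = -10/(2*5) = -1.0
Check constraint: 3*-1.0 = -3.0 >= -7 -- satisfied.
Step 2: Compute optimal value.
f(x*) = 5*(-1.0)^2 + 10*(-1.0) = -5.0


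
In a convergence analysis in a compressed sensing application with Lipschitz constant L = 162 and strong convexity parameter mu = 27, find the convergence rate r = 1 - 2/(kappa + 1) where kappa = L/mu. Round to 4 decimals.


Step 1: Compute the condition number.
kappa = L/mu = 162/27 = 6.0
Step 2: Compute the convergence rate.
r = 1 - 2/(kappa + 1) = 1 - 2*mu/(L + mu) = (L - mu)/(L + mu) = 135/189 = 0.7143


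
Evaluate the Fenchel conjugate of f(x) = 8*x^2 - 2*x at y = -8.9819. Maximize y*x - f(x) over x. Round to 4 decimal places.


f*(y) = sup_x {y*x - a*x^2 - b*x} = sup_x {(y-b)*x - a*x^2}
FOC: (y - b) - 2a*x = 0 => x* = (y - b)/(2a)
x* = (-8.9819 + 2)/(2*8) = -0.4364
f*(-8.9819) = (y-b)^2/(4a) = (-8.9819 + 2)^2/(4*8)
= 48.7469/32 = 1.5233


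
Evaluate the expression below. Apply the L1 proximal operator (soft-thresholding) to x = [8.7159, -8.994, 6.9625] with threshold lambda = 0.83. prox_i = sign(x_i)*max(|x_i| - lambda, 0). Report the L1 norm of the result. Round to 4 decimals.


Soft-thresholding with lambda = 0.83:
prox(8.7159) = sign(8.7159)*max(|8.7159| - 0.83, 0) = 7.8859
prox(-8.994) = sign(-8.994)*max(|-8.994| - 0.83, 0) = -8.164
prox(6.9625) = sign(6.9625)*max(|6.9625| - 0.83, 0) = 6.1325
prox(x) = [7.8859, -8.164, 6.1325]
||prox(x)||_1 = 7.8859 + 8.164 + 6.1325 = 22.1824


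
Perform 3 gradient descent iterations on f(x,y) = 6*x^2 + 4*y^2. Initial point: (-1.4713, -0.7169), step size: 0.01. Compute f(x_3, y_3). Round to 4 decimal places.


Gradient descent on f(x,y) = 6*x^2 + 4*y^2.
Starting point: (-1.4713, -0.7169), alpha = 0.01
Step 1: grad_x = 2*6*-1.4713 = -17.6556, grad_y = 2*4*-0.7169 = -5.7352
  x_1 = -1.4713 - 0.01*-17.6556 = -1.2947
  y_1 = -0.7169 - 0.01*-5.7352 = -0.6595
Step 2: grad_x = 2*6*-1.2947 = -15.5369, grad_y = 2*4*-0.6595 = -5.2764
  x_2 = -1.2947 - 0.01*-15.5369 = -1.1394
  y_2 = -0.6595 - 0.01*-5.2764 = -0.6068
Step 3: grad_x = 2*6*-1.1394 = -13.6725, grad_y = 2*4*-0.6068 = -4.8543
  x_3 = -1.1394 - 0.01*-13.6725 = -1.0026
  y_3 = -0.6068 - 0.01*-4.8543 = -0.5582
f(-1.0026, -0.5582) = 6*(-1.0026)^2 + 4*(-0.5582)^2 = 7.2784


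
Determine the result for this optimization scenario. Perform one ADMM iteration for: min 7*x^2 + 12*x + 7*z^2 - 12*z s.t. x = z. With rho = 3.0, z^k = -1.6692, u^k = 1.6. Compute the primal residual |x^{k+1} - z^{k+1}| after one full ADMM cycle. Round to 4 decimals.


ADMM iteration with rho = 3.0, z^k = -1.6692, u^k = 1.6
Step 1: x-update.
Minimize 7*x^2 + 12*x + (3.0/2)*(x + 1.6692 + 1.6)^2
FOC: (2*7 + 3.0)*x = -12 + 3.0*(-1.6692 - 1.6)
x^{k+1} = -1.2828
Step 2: z-update.
Minimize 7*z^2 - 12*z + (3.0/2)*(-1.2828 - z + 1.6)^2
FOC: (2*7 + 3.0)*z = 12 + 3.0*(-1.2828 + 1.6)
z^{k+1} = 0.7619
Step 3: u-update.
u^{k+1} = 1.6 - 1.2828 - 0.7619 = -0.4447
Step 4: Primal residual = |-1.2828 - 0.7619| = 2.0447


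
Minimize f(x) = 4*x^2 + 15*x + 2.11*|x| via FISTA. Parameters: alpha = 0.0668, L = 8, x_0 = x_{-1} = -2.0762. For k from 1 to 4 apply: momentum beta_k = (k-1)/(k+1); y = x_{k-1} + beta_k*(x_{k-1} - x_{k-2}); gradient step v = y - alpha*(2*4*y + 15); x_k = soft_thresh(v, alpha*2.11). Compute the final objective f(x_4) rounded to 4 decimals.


FISTA on f(x) = 4*x^2 + 15*x + 2.11*|x|
L = 8, alpha = 0.0668
Iteration 1: beta = 0.0, y = -2.0762 + 0.0*(-2.0762 + 2.0762) = -2.0762
  grad(y) = -1.6096, v = y - alpha*grad = -1.9687
  prox(v) = soft_thresh(-1.9687, 0.1409) = -1.8277
Iteration 2: beta = 0.3333, y = -1.8277 + 0.3333*(-1.8277 + 2.0762) = -1.7449
  grad(y) = 1.0407, v = y - alpha*grad = -1.8144
  prox(v) = soft_thresh(-1.8144, 0.1409) = -1.6735
Iteration 3: beta = 0.5, y = -1.6735 + 0.5*(-1.6735 + 1.8277) = -1.5964
  grad(y) = 2.2292, v = y - alpha*grad = -1.7453
  prox(v) = soft_thresh(-1.7453, 0.1409) = -1.6043
Iteration 4: beta = 0.6, y = -1.6043 + 0.6*(-1.6043 + 1.6735) = -1.5628
  grad(y) = 2.4975, v = y - alpha*grad = -1.7296
  prox(v) = soft_thresh(-1.7296, 0.1409) = -1.5887
f(x_4) = 4*(-1.5887)^2 + 15*(-1.5887) + 2.11*|-1.5887| = -10.3825


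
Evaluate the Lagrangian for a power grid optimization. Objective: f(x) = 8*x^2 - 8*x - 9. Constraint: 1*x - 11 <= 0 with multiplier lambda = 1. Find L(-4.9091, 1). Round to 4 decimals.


Step 1: Evaluate f(x).
f(-4.9091) = 8*(-4.9091)^2 - 8*(-4.9091) - 9 = 223.0669
Step 2: Evaluate g(x).
g(-4.9091) = 1*-4.9091 - 11 = -15.9091
Step 3: Compute Lagrangian.
L = 223.0669 + 1*-15.9091 = 207.1578


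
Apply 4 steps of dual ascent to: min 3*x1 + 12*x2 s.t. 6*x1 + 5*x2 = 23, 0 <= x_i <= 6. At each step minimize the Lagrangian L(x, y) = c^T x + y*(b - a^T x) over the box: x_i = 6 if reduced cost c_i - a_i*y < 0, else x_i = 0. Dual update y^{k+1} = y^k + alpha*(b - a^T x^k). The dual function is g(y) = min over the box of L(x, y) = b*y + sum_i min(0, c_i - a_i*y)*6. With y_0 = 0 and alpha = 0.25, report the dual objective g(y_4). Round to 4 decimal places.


Dual ascent for LP: min 3*x1 + 12*x2, 6*x1 + 5*x2 = 23, 0 <= x_i <= 6
Step 1: y^k = 0.0, reduced costs: (3.0, 12.0)
  x^k = (0.0, 0.0), subgradient = b - a^T x = 23.0
  y^{k+1} = 0.0 + 0.25*23.0 = 5.75
Step 2: y^k = 5.75, reduced costs: (-31.5, -16.75)
  x^k = (6.0, 6.0), subgradient = b - a^T x = -43.0
  y^{k+1} = 5.75 + 0.25*-43.0 = -5.0
Step 3: y^k = -5.0, reduced costs: (33.0, 37.0)
  x^k = (0.0, 0.0), subgradient = b - a^T x = 23.0
  y^{k+1} = -5.0 + 0.25*23.0 = 0.75
Step 4: y^k = 0.75, reduced costs: (-1.5, 8.25)
  x^k = (6.0, 0.0), subgradient = b - a^T x = -13.0
  y^{k+1} = 0.75 + 0.25*-13.0 = -2.5
Dual objective at y_4 = -2.5: reduced costs (18.0, 24.5), box minimizer x = (0.0, 0.0)
g(y_4) = b*y + (c1 - a1*y)*x1 + (c2 - a2*y)*x2 = 23*(-2.5) + 18.0*0.0 + 24.5*0.0 = -57.5 + 0.0 + 0.0 = -57.5


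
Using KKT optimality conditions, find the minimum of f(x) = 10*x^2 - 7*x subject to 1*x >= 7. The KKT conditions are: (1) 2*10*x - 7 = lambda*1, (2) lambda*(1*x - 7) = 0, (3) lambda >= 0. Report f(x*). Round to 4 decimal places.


Step 1: Try lambda = 0 (constraint inactive).
x_unc = 7/(2*10) = 0.35
Check: 1*0.35 = 0.35 < 7 -- violated!
Step 2: Constraint must be active: 1*x = 7
x* = 7/1 = 7.0
lambda = (2*10*7.0 - 7)/1 = 133.0
Step 3: Compute optimal value.
f(x*) = 10*7.0^2 - 7*7.0 = 441.0


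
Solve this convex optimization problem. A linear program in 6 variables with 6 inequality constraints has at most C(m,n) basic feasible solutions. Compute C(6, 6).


Each vertex corresponds to some choice of n active constraints out of m, so the number of vertices is at most C(m, n) = m! / (n!(m-n)!).
m = 6, n = 6
Numerator: 6 * 5 * 4 * 3 * 2 * 1
Denominator: 6! = 720
C(6, 6) = 1


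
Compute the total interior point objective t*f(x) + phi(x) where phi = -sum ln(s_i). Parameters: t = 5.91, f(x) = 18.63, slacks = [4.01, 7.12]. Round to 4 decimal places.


Step 1: Compute log-barrier.
ln values: [1.3888, 1.9629]
phi = -(1.3888 + 1.9629) = -3.3517
Step 2: Compute augmented objective.
t*f(x) = 5.91*18.63 = 110.1033
Total = 110.1033 - 3.3517 = 106.7516


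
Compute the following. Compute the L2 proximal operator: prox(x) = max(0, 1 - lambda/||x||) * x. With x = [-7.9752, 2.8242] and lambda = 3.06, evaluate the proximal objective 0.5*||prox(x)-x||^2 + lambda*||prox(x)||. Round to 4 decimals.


Step 1: Compute ||x||.
||x|| = 8.4605
Step 2: Compute scaling factor.
scale = max(0, 1 - 3.06/8.4605) = 0.6383
Step 3: prox(x) = [-5.0907, 1.8027]
||prox(x)|| = 5.4005
Step 4: Proximal objective.
0.5*||prox-x||^2 = 4.6818
lambda*||prox|| = 16.5255
Total = 21.2073


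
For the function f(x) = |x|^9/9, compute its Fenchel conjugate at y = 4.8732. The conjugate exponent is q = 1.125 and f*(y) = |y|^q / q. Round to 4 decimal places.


The conjugate exponent q satisfies 1/p + 1/q = 1.
p = 9, so q = 9/(9 - 1) = 1.125
|y|^q = 4.8732^1.125 = 5.9401
f*(4.8732) = 5.9401 / 1.125 = 5.2801


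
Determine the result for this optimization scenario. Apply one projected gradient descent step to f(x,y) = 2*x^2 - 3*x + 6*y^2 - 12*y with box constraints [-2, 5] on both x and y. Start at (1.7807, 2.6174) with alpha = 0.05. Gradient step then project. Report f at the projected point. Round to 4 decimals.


Step 1: Compute gradient at (1.7807, 2.6174).
grad_x = 2*2*1.7807 - 3 = 4.1228
grad_y = 2*6*2.6174 - 12 = 19.4088
Step 2: Gradient step.
x_raw = 1.7807 - 0.05*4.1228 = 1.5746
y_raw = 2.6174 - 0.05*19.4088 = 1.647
Step 3: Project onto [-2, 5].
x_proj = clip(1.5746) = 1.5746
y_proj = clip(1.647) = 1.647
Step 4: Evaluate f.
f(1.5746, 1.647) = -3.2539


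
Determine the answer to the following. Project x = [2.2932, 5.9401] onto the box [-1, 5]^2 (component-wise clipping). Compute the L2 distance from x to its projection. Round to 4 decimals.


Project each component onto [-1, 5].
clip(2.2932) = 2.2932, clip(5.9401) = 5.0
Projection = [2.2932, 5.0]
Squared diffs: [0.0, 0.8838]
Distance = sqrt(0.8838) = 0.9401


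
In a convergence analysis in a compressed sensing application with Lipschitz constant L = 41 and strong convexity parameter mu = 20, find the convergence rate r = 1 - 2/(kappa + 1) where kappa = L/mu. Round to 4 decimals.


Step 1: Compute the condition number.
kappa = L/mu = 41/20 = 2.05
Step 2: Compute the convergence rate.
r = 1 - 2/(kappa + 1) = 1 - 2*mu/(L + mu) = (L - mu)/(L + mu) = 21/61 = 0.3443


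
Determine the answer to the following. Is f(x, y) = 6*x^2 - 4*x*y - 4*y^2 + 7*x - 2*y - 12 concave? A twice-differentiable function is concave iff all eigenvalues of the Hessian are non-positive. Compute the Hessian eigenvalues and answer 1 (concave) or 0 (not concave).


The Hessian of f(x,y) = 6*x^2 - 4*x*y - 4*y^2 + 7*x - 2*y - 12 is:
H = [[12, -4], [-4, -8]]
Trace = 12 - 8 = 4
Determinant = 12*-8 - (-4)^2 = -112
Discriminant = (4)^2 - 4*-112 = 464.0
Eigenvalues: lambda_1 = -8.7703, lambda_2 = 12.7703
The function is not concave.

0


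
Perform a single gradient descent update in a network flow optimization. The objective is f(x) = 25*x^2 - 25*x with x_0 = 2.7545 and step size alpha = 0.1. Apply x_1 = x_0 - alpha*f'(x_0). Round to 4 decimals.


We compute the gradient at x_0 and apply the update.
f'(x) = 50*x - 25
f'(2.7545) = 50*2.7545 - 25 = 112.725
x_1 = 2.7545 - 0.1*112.725 = -8.518


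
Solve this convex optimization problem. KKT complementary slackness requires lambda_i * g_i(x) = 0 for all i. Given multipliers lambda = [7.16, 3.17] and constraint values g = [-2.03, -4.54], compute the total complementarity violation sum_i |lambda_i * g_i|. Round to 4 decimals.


KKT complementary slackness check:
lambda_1 * g_1 = 7.16 * -2.03 = -14.5348
lambda_2 * g_2 = 3.17 * -4.54 = -14.3918
Total violation = 14.5348 + 14.3918 = 28.9266


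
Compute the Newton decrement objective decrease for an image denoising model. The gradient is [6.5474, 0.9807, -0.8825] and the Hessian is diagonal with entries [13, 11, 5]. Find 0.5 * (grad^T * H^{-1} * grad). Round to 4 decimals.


Step 1: H is diagonal, so H^(-1) * g = [0.5036, 0.0892, -0.1765].
Step 2: g^T H^(-1) g = sum_i g_i^2 / H_ii
  = (6.5474)^2/13 + (0.9807)^2/11 + (-0.8825)^2/5
  = 3.2976 + 0.0874 + 0.1558 = 3.5408
Step 3: Objective decrease = 0.5 * g^T H^(-1) g = 1.7704


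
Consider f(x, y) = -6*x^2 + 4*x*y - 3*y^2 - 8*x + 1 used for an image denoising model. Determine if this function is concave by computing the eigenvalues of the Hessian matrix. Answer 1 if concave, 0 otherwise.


The Hessian of f(x,y) = -6*x^2 + 4*x*y - 3*y^2 - 8*x + 1 is:
H = [[-12, 4], [4, -6]]
Trace = -12 - 6 = -18
Determinant = -12*-6 - (4)^2 = 56
Discriminant = (-18)^2 - 4*56 = 100.0
Eigenvalues: lambda_1 = -14.0, lambda_2 = -4.0
The function is concave.

1


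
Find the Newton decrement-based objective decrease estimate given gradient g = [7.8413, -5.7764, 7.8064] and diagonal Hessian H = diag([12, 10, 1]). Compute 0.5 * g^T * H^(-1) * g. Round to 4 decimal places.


Step 1: H is diagonal, so H^(-1) * g = [0.6534, -0.5776, 7.8064].
Step 2: g^T H^(-1) g = sum_i g_i^2 / H_ii
  = (7.8413)^2/12 + (-5.7764)^2/10 + (7.8064)^2/1
  = 5.1238 + 3.3367 + 60.9399 = 69.4004
Step 3: Objective decrease = 0.5 * g^T H^(-1) g = 34.7002


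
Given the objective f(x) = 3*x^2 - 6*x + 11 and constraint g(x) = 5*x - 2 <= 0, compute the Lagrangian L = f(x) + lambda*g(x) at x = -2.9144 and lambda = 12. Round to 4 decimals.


Step 1: Evaluate f(x).
f(-2.9144) = 3*(-2.9144)^2 - 6*(-2.9144) + 11 = 53.9676
Step 2: Evaluate g(x).
g(-2.9144) = 5*-2.9144 - 2 = -16.572
Step 3: Compute Lagrangian.
L = 53.9676 + 12*-16.572 = -144.8964
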